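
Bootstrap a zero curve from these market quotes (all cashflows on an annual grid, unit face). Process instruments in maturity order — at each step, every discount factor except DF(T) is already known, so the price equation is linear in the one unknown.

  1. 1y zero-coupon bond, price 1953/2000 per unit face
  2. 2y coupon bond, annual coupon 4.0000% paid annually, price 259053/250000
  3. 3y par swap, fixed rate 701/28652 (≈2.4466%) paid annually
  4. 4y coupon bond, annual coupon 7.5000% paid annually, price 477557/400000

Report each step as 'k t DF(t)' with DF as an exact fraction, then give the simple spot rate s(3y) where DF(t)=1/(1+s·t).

step 1 [1y] zero: DF = P = 1953/2000 ≈ 0.976500
step 2 [2y] bond c/1=1/25: DF=(259053/250000 − 1/25·(0.976500))/(1+1/25) = 2397/2500 ≈ 0.958800
step 3 [3y] swap r/1=701/28652: DF=(1 − 701/28652·(0.976500+0.958800))/(1+701/28652) = 9299/10000 ≈ 0.929900
step 4 [4y] bond c/1=3/40: DF=(477557/400000 − 3/40·(0.976500+0.958800+0.929900))/(1+3/40) = 9107/10000 ≈ 0.910700

1 1 1953/2000
2 2 2397/2500
3 3 9299/10000
4 4 9107/10000
s(3y) = (1/(9299/10000) − 1)/(3) = 701/27897 ≈ 2.5128%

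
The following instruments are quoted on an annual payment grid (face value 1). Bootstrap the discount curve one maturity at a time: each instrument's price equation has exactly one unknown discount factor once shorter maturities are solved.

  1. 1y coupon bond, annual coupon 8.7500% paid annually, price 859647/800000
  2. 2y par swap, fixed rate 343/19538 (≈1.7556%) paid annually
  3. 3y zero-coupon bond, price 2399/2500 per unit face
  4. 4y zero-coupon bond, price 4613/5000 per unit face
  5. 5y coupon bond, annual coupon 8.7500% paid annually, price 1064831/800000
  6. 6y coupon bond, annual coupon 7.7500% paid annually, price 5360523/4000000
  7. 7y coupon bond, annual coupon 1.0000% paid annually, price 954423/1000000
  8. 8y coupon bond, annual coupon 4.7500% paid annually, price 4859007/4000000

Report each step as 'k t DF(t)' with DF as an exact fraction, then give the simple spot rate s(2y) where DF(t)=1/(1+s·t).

step 1 [1y] bond c/1=7/80: DF=(859647/800000 − 7/80·(0))/(1+7/80) = 9881/10000 ≈ 0.988100
step 2 [2y] swap r/1=343/19538: DF=(1 − 343/19538·(0.988100))/(1+343/19538) = 9657/10000 ≈ 0.965700
step 3 [3y] zero: DF = P = 2399/2500 ≈ 0.959600
step 4 [4y] zero: DF = P = 4613/5000 ≈ 0.922600
step 5 [5y] bond c/1=7/80: DF=(1064831/800000 − 7/80·(0.988100+0.965700+0.959600+0.922600))/(1+7/80) = 9153/10000 ≈ 0.915300
step 6 [6y] bond c/1=31/400: DF=(5360523/4000000 − 31/400·(0.988100+0.965700+0.959600+0.922600+0.915300))/(1+31/400) = 451/500 ≈ 0.902000
step 7 [7y] bond c/1=1/100: DF=(954423/1000000 − 1/100·(0.988100+0.965700+0.959600+0.922600+0.915300+0.902000))/(1+1/100) = 889/1000 ≈ 0.889000
step 8 [8y] bond c/1=19/400: DF=(4859007/4000000 − 19/400·(0.988100+0.965700+0.959600+0.922600+0.915300+0.902000+0.889000))/(1+19/400) = 863/1000 ≈ 0.863000

1 1 9881/10000
2 2 9657/10000
3 3 2399/2500
4 4 4613/5000
5 5 9153/10000
6 6 451/500
7 7 889/1000
8 8 863/1000
s(2y) = (1/(9657/10000) − 1)/(2) = 343/19314 ≈ 1.7759%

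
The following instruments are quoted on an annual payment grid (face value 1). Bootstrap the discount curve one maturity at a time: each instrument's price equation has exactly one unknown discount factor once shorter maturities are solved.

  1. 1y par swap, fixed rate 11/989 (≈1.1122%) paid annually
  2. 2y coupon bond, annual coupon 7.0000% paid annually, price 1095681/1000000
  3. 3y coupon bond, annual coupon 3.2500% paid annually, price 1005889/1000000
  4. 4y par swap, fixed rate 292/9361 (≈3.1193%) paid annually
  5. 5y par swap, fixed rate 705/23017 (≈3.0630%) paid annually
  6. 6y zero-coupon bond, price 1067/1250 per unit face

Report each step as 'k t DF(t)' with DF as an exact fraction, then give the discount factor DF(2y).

step 1 [1y] swap r/1=11/989: DF=(1 − 11/989·(0))/(1+11/989) = 989/1000 ≈ 0.989000
step 2 [2y] bond c/1=7/100: DF=(1095681/1000000 − 7/100·(0.989000))/(1+7/100) = 9593/10000 ≈ 0.959300
step 3 [3y] bond c/1=13/400: DF=(1005889/1000000 − 13/400·(0.989000+0.959300))/(1+13/400) = 9129/10000 ≈ 0.912900
step 4 [4y] swap r/1=292/9361: DF=(1 − 292/9361·(0.989000+0.959300+0.912900))/(1+292/9361) = 552/625 ≈ 0.883200
step 5 [5y] swap r/1=705/23017: DF=(1 − 705/23017·(0.989000+0.959300+0.912900+0.883200))/(1+705/23017) = 859/1000 ≈ 0.859000
step 6 [6y] zero: DF = P = 1067/1250 ≈ 0.853600

1 1 989/1000
2 2 9593/10000
3 3 9129/10000
4 4 552/625
5 5 859/1000
6 6 1067/1250
DF(2y) = 9593/10000 ≈ 0.959300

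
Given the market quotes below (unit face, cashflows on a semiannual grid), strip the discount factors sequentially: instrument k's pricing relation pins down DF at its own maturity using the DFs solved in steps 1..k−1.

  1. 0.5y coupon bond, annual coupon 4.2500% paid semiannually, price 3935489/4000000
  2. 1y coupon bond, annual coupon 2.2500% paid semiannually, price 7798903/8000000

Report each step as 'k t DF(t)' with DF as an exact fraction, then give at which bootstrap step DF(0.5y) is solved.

step 1 [0.5y] bond c/2=17/800: DF=(3935489/4000000 − 17/800·(0))/(1+17/800) = 4817/5000 ≈ 0.963400
step 2 [1y] bond c/2=9/800: DF=(7798903/8000000 − 9/800·(0.963400))/(1+9/800) = 9533/10000 ≈ 0.953300

1 1/2 4817/5000
2 1 9533/10000
DF(0.5y) is solved at step 1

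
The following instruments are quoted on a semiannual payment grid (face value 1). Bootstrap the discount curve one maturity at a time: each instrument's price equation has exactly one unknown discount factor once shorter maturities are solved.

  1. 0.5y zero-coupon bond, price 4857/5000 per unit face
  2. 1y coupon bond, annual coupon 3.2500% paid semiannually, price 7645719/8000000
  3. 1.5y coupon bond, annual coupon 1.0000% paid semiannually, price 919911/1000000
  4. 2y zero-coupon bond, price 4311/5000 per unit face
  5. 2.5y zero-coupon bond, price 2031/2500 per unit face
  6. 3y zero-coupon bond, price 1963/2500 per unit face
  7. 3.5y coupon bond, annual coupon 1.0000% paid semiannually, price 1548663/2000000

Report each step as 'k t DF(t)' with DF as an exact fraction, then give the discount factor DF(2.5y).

step 1 [0.5y] zero: DF = P = 4857/5000 ≈ 0.971400
step 2 [1y] bond c/2=13/800: DF=(7645719/8000000 − 13/800·(0.971400))/(1+13/800) = 9249/10000 ≈ 0.924900
step 3 [1.5y] bond c/2=1/200: DF=(919911/1000000 − 1/200·(0.971400+0.924900))/(1+1/200) = 9059/10000 ≈ 0.905900
step 4 [2y] zero: DF = P = 4311/5000 ≈ 0.862200
step 5 [2.5y] zero: DF = P = 2031/2500 ≈ 0.812400
step 6 [3y] zero: DF = P = 1963/2500 ≈ 0.785200
step 7 [3.5y] bond c/2=1/200: DF=(1548663/2000000 − 1/200·(0.971400+0.924900+0.905900+0.862200+0.812400+0.785200))/(1+1/200) = 7443/10000 ≈ 0.744300

1 1/2 4857/5000
2 1 9249/10000
3 3/2 9059/10000
4 2 4311/5000
5 5/2 2031/2500
6 3 1963/2500
7 7/2 7443/10000
DF(2.5y) = 2031/2500 ≈ 0.812400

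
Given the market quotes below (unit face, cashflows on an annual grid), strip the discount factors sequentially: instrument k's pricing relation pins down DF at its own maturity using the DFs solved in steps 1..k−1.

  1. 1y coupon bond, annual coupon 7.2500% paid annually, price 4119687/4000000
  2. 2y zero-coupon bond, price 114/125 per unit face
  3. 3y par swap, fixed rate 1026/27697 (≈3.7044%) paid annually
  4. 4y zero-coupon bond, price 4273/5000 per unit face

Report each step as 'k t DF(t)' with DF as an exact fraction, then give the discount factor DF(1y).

step 1 [1y] bond c/1=29/400: DF=(4119687/4000000 − 29/400·(0))/(1+29/400) = 9603/10000 ≈ 0.960300
step 2 [2y] zero: DF = P = 114/125 ≈ 0.912000
step 3 [3y] swap r/1=1026/27697: DF=(1 − 1026/27697·(0.960300+0.912000))/(1+1026/27697) = 4487/5000 ≈ 0.897400
step 4 [4y] zero: DF = P = 4273/5000 ≈ 0.854600

1 1 9603/10000
2 2 114/125
3 3 4487/5000
4 4 4273/5000
DF(1y) = 9603/10000 ≈ 0.960300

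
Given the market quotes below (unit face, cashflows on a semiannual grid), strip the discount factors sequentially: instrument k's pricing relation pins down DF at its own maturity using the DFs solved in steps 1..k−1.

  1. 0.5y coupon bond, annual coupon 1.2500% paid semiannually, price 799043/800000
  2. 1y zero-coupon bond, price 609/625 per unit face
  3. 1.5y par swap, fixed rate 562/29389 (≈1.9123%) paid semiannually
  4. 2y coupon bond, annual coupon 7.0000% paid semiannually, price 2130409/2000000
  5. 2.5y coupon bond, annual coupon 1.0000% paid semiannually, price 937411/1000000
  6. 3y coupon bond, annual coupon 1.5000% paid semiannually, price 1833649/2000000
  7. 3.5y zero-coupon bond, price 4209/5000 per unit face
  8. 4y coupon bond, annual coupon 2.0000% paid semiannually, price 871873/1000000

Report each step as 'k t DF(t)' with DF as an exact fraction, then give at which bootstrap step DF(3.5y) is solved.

step 1 [0.5y] bond c/2=1/160: DF=(799043/800000 − 1/160·(0))/(1+1/160) = 4963/5000 ≈ 0.992600
step 2 [1y] zero: DF = P = 609/625 ≈ 0.974400
step 3 [1.5y] swap r/2=281/29389: DF=(1 − 281/29389·(0.992600+0.974400))/(1+281/29389) = 9719/10000 ≈ 0.971900
step 4 [2y] bond c/2=7/200: DF=(2130409/2000000 − 7/200·(0.992600+0.974400+0.971900))/(1+7/200) = 4649/5000 ≈ 0.929800
step 5 [2.5y] bond c/2=1/200: DF=(937411/1000000 − 1/200·(0.992600+0.974400+0.971900+0.929800))/(1+1/200) = 1827/2000 ≈ 0.913500
step 6 [3y] bond c/2=3/400: DF=(1833649/2000000 − 3/400·(0.992600+0.974400+0.971900+0.929800+0.913500))/(1+3/400) = 1093/1250 ≈ 0.874400
step 7 [3.5y] zero: DF = P = 4209/5000 ≈ 0.841800
step 8 [4y] bond c/2=1/100: DF=(871873/1000000 − 1/100·(0.992600+0.974400+0.971900+0.929800+0.913500+0.874400+0.841800))/(1+1/100) = 7989/10000 ≈ 0.798900

1 1/2 4963/5000
2 1 609/625
3 3/2 9719/10000
4 2 4649/5000
5 5/2 1827/2000
6 3 1093/1250
7 7/2 4209/5000
8 4 7989/10000
DF(3.5y) is solved at step 7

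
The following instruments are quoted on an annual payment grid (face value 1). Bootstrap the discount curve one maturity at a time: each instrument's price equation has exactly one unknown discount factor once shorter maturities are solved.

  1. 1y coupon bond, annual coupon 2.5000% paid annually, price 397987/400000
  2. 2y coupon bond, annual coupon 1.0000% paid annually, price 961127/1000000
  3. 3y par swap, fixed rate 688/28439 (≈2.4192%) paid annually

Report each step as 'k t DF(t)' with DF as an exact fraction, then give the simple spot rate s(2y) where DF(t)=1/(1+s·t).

step 1 [1y] bond c/1=1/40: DF=(397987/400000 − 1/40·(0))/(1+1/40) = 9707/10000 ≈ 0.970700
step 2 [2y] bond c/1=1/100: DF=(961127/1000000 − 1/100·(0.970700))/(1+1/100) = 471/500 ≈ 0.942000
step 3 [3y] swap r/1=688/28439: DF=(1 − 688/28439·(0.970700+0.942000))/(1+688/28439) = 582/625 ≈ 0.931200

1 1 9707/10000
2 2 471/500
3 3 582/625
s(2y) = (1/(471/500) − 1)/(2) = 29/942 ≈ 3.0786%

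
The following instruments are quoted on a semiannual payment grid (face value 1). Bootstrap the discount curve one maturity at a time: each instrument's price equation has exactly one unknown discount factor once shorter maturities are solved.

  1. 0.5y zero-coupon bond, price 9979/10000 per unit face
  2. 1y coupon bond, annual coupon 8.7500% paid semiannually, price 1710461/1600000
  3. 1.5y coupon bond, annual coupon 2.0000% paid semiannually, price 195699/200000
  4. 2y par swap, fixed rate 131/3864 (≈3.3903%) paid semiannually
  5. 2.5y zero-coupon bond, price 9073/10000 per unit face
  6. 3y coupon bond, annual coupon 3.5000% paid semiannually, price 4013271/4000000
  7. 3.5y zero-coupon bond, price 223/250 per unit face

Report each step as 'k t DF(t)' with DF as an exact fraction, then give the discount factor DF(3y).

step 1 [0.5y] zero: DF = P = 9979/10000 ≈ 0.997900
step 2 [1y] bond c/2=7/160: DF=(1710461/1600000 − 7/160·(0.997900))/(1+7/160) = 614/625 ≈ 0.982400
step 3 [1.5y] bond c/2=1/100: DF=(195699/200000 − 1/100·(0.997900+0.982400))/(1+1/100) = 2373/2500 ≈ 0.949200
step 4 [2y] swap r/2=131/7728: DF=(1 − 131/7728·(0.997900+0.982400+0.949200))/(1+131/7728) = 1869/2000 ≈ 0.934500
step 5 [2.5y] zero: DF = P = 9073/10000 ≈ 0.907300
step 6 [3y] bond c/2=7/400: DF=(4013271/4000000 − 7/400·(0.997900+0.982400+0.949200+0.934500+0.907300))/(1+7/400) = 113/125 ≈ 0.904000
step 7 [3.5y] zero: DF = P = 223/250 ≈ 0.892000

1 1/2 9979/10000
2 1 614/625
3 3/2 2373/2500
4 2 1869/2000
5 5/2 9073/10000
6 3 113/125
7 7/2 223/250
DF(3y) = 113/125 ≈ 0.904000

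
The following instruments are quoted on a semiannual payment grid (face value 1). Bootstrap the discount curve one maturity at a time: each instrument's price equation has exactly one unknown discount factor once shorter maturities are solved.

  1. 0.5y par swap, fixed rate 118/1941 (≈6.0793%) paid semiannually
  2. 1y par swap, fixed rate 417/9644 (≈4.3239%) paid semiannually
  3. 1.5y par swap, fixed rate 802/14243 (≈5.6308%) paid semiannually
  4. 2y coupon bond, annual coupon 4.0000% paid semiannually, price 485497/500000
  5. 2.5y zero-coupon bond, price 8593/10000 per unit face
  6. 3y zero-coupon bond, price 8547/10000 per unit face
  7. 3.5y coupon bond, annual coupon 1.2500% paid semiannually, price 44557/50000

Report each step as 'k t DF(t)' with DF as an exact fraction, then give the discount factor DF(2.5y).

1 1/2 1941/2000
2 1 9583/10000
3 3/2 4599/5000
4 2 8961/10000
5 5/2 8593/10000
6 3 8547/10000
7 7/2 8517/10000
DF(2.5y) = 8593/10000 ≈ 0.859300

step 1 [0.5y] swap r/2=59/1941: DF=(1 − 59/1941·(0))/(1+59/1941) = 1941/2000 ≈ 0.970500
step 2 [1y] swap r/2=417/19288: DF=(1 − 417/19288·(0.970500))/(1+417/19288) = 9583/10000 ≈ 0.958300
step 3 [1.5y] swap r/2=401/14243: DF=(1 − 401/14243·(0.970500+0.958300))/(1+401/14243) = 4599/5000 ≈ 0.919800
step 4 [2y] bond c/2=1/50: DF=(485497/500000 − 1/50·(0.970500+0.958300+0.919800))/(1+1/50) = 8961/10000 ≈ 0.896100
step 5 [2.5y] zero: DF = P = 8593/10000 ≈ 0.859300
step 6 [3y] zero: DF = P = 8547/10000 ≈ 0.854700
step 7 [3.5y] bond c/2=1/160: DF=(44557/50000 − 1/160·(0.970500+0.958300+0.919800+0.896100+0.859300+0.854700))/(1+1/160) = 8517/10000 ≈ 0.851700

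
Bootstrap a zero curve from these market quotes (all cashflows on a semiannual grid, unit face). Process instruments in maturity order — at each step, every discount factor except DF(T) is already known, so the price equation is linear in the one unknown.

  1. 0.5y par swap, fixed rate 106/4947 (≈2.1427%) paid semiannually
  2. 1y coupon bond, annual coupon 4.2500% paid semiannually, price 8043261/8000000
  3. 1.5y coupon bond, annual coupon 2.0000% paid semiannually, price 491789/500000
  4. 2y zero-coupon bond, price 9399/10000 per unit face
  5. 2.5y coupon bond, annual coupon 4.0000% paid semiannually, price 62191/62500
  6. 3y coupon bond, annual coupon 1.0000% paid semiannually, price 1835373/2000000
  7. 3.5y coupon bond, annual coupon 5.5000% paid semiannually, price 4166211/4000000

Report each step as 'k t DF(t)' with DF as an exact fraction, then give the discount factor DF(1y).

step 1 [0.5y] swap r/2=53/4947: DF=(1 − 53/4947·(0))/(1+53/4947) = 4947/5000 ≈ 0.989400
step 2 [1y] bond c/2=17/800: DF=(8043261/8000000 − 17/800·(0.989400))/(1+17/800) = 9639/10000 ≈ 0.963900
step 3 [1.5y] bond c/2=1/100: DF=(491789/500000 − 1/100·(0.989400+0.963900))/(1+1/100) = 1909/2000 ≈ 0.954500
step 4 [2y] zero: DF = P = 9399/10000 ≈ 0.939900
step 5 [2.5y] bond c/2=1/50: DF=(62191/62500 − 1/50·(0.989400+0.963900+0.954500+0.939900))/(1+1/50) = 9001/10000 ≈ 0.900100
step 6 [3y] bond c/2=1/200: DF=(1835373/2000000 − 1/200·(0.989400+0.963900+0.954500+0.939900+0.900100))/(1+1/200) = 1779/2000 ≈ 0.889500
step 7 [3.5y] bond c/2=11/400: DF=(4166211/4000000 − 11/400·(0.989400+0.963900+0.954500+0.939900+0.900100+0.889500))/(1+11/400) = 2157/2500 ≈ 0.862800

1 1/2 4947/5000
2 1 9639/10000
3 3/2 1909/2000
4 2 9399/10000
5 5/2 9001/10000
6 3 1779/2000
7 7/2 2157/2500
DF(1y) = 9639/10000 ≈ 0.963900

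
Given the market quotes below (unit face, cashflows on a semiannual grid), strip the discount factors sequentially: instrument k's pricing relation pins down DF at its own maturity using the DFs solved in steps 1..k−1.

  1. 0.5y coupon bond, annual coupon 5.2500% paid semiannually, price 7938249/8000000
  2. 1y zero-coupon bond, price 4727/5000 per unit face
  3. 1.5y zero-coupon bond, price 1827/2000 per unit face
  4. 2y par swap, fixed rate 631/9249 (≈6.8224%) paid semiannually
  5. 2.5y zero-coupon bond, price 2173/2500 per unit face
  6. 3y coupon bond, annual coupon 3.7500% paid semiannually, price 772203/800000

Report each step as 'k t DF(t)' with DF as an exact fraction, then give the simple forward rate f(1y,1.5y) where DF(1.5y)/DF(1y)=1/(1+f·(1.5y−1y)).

step 1 [0.5y] bond c/2=21/800: DF=(7938249/8000000 − 21/800·(0))/(1+21/800) = 9669/10000 ≈ 0.966900
step 2 [1y] zero: DF = P = 4727/5000 ≈ 0.945400
step 3 [1.5y] zero: DF = P = 1827/2000 ≈ 0.913500
step 4 [2y] swap r/2=631/18498: DF=(1 − 631/18498·(0.966900+0.945400+0.913500))/(1+631/18498) = 4369/5000 ≈ 0.873800
step 5 [2.5y] zero: DF = P = 2173/2500 ≈ 0.869200
step 6 [3y] bond c/2=3/160: DF=(772203/800000 − 3/160·(0.966900+0.945400+0.913500+0.873800+0.869200))/(1+3/160) = 4317/5000 ≈ 0.863400

1 1/2 9669/10000
2 1 4727/5000
3 3/2 1827/2000
4 2 4369/5000
5 5/2 2173/2500
6 3 4317/5000
f(1y,1.5y) = ((4727/5000)/(1827/2000) − 1)/(1/2) = 22/315 ≈ 6.9841%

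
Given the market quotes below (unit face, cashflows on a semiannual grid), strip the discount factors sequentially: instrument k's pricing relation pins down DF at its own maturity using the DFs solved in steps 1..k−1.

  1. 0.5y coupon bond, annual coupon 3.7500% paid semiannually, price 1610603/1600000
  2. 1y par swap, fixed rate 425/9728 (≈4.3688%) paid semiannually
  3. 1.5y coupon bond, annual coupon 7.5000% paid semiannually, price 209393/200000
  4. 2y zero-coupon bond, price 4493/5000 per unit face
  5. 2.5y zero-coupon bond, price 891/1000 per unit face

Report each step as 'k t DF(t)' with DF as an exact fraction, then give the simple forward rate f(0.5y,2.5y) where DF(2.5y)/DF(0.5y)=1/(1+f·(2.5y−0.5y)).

step 1 [0.5y] bond c/2=3/160: DF=(1610603/1600000 − 3/160·(0))/(1+3/160) = 9881/10000 ≈ 0.988100
step 2 [1y] swap r/2=425/19456: DF=(1 − 425/19456·(0.988100))/(1+425/19456) = 383/400 ≈ 0.957500
step 3 [1.5y] bond c/2=3/80: DF=(209393/200000 − 3/80·(0.988100+0.957500))/(1+3/80) = 2347/2500 ≈ 0.938800
step 4 [2y] zero: DF = P = 4493/5000 ≈ 0.898600
step 5 [2.5y] zero: DF = P = 891/1000 ≈ 0.891000

1 1/2 9881/10000
2 1 383/400
3 3/2 2347/2500
4 2 4493/5000
5 5/2 891/1000
f(0.5y,2.5y) = ((9881/10000)/(891/1000) − 1)/(2) = 971/17820 ≈ 5.4489%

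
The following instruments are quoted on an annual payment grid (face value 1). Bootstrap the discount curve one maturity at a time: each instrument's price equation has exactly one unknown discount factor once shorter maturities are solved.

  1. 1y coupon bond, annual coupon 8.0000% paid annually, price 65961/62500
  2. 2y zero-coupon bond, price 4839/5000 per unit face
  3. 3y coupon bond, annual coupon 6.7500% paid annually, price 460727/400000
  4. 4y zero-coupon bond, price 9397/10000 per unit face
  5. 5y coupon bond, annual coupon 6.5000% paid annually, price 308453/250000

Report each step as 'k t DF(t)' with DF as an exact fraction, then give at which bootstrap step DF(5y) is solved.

step 1 [1y] bond c/1=2/25: DF=(65961/62500 − 2/25·(0))/(1+2/25) = 2443/2500 ≈ 0.977200
step 2 [2y] zero: DF = P = 4839/5000 ≈ 0.967800
step 3 [3y] bond c/1=27/400: DF=(460727/400000 − 27/400·(0.977200+0.967800))/(1+27/400) = 239/250 ≈ 0.956000
step 4 [4y] zero: DF = P = 9397/10000 ≈ 0.939700
step 5 [5y] bond c/1=13/200: DF=(308453/250000 − 13/200·(0.977200+0.967800+0.956000+0.939700))/(1+13/200) = 9241/10000 ≈ 0.924100

1 1 2443/2500
2 2 4839/5000
3 3 239/250
4 4 9397/10000
5 5 9241/10000
DF(5y) is solved at step 5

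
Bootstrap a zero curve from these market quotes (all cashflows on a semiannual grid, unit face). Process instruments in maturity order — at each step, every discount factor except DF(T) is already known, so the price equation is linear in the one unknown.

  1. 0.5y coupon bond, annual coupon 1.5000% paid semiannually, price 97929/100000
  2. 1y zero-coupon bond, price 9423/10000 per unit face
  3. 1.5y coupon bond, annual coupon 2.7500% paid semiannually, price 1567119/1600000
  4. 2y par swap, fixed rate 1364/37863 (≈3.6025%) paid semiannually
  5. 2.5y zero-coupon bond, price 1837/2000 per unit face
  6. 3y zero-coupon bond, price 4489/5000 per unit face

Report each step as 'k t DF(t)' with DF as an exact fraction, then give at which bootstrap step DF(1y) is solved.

step 1 [0.5y] bond c/2=3/400: DF=(97929/100000 − 3/400·(0))/(1+3/400) = 243/250 ≈ 0.972000
step 2 [1y] zero: DF = P = 9423/10000 ≈ 0.942300
step 3 [1.5y] bond c/2=11/800: DF=(1567119/1600000 − 11/800·(0.972000+0.942300))/(1+11/800) = 4701/5000 ≈ 0.940200
step 4 [2y] swap r/2=682/37863: DF=(1 − 682/37863·(0.972000+0.942300+0.940200))/(1+682/37863) = 4659/5000 ≈ 0.931800
step 5 [2.5y] zero: DF = P = 1837/2000 ≈ 0.918500
step 6 [3y] zero: DF = P = 4489/5000 ≈ 0.897800

1 1/2 243/250
2 1 9423/10000
3 3/2 4701/5000
4 2 4659/5000
5 5/2 1837/2000
6 3 4489/5000
DF(1y) is solved at step 2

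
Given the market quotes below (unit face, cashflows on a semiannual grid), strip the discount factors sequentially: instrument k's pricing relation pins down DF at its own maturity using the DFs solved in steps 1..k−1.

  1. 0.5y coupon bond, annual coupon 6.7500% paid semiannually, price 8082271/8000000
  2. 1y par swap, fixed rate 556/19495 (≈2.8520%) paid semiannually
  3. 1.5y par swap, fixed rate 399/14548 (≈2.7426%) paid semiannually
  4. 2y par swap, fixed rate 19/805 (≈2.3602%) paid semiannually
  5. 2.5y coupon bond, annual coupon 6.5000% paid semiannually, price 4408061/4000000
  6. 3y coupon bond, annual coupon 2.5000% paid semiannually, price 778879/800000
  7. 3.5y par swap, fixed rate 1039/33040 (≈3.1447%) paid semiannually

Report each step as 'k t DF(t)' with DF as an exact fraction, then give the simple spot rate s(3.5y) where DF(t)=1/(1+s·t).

1 1/2 9773/10000
2 1 4861/5000
3 3/2 9601/10000
4 2 1193/1250
5 5/2 9457/10000
6 3 4511/5000
7 7/2 8961/10000
s(3.5y) = (1/(8961/10000) − 1)/(7/2) = 2078/62727 ≈ 3.3128%

step 1 [0.5y] bond c/2=27/800: DF=(8082271/8000000 − 27/800·(0))/(1+27/800) = 9773/10000 ≈ 0.977300
step 2 [1y] swap r/2=278/19495: DF=(1 − 278/19495·(0.977300))/(1+278/19495) = 4861/5000 ≈ 0.972200
step 3 [1.5y] swap r/2=399/29096: DF=(1 − 399/29096·(0.977300+0.972200))/(1+399/29096) = 9601/10000 ≈ 0.960100
step 4 [2y] swap r/2=19/1610: DF=(1 − 19/1610·(0.977300+0.972200+0.960100))/(1+19/1610) = 1193/1250 ≈ 0.954400
step 5 [2.5y] bond c/2=13/400: DF=(4408061/4000000 − 13/400·(0.977300+0.972200+0.960100+0.954400))/(1+13/400) = 9457/10000 ≈ 0.945700
step 6 [3y] bond c/2=1/80: DF=(778879/800000 − 1/80·(0.977300+0.972200+0.960100+0.954400+0.945700))/(1+1/80) = 4511/5000 ≈ 0.902200
step 7 [3.5y] swap r/2=1039/66080: DF=(1 − 1039/66080·(0.977300+0.972200+0.960100+0.954400+0.945700+0.902200))/(1+1039/66080) = 8961/10000 ≈ 0.896100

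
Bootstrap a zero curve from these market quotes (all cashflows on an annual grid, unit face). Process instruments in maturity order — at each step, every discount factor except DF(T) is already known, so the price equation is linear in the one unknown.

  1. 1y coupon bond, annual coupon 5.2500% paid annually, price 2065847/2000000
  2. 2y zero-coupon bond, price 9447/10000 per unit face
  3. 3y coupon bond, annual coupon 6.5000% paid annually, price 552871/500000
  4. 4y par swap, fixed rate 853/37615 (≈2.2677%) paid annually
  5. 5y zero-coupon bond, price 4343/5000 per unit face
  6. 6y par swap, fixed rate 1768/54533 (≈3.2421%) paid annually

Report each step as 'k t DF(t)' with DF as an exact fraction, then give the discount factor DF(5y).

step 1 [1y] bond c/1=21/400: DF=(2065847/2000000 − 21/400·(0))/(1+21/400) = 4907/5000 ≈ 0.981400
step 2 [2y] zero: DF = P = 9447/10000 ≈ 0.944700
step 3 [3y] bond c/1=13/200: DF=(552871/500000 − 13/200·(0.981400+0.944700))/(1+13/200) = 9207/10000 ≈ 0.920700
step 4 [4y] swap r/1=853/37615: DF=(1 − 853/37615·(0.981400+0.944700+0.920700))/(1+853/37615) = 9147/10000 ≈ 0.914700
step 5 [5y] zero: DF = P = 4343/5000 ≈ 0.868600
step 6 [6y] swap r/1=1768/54533: DF=(1 − 1768/54533·(0.981400+0.944700+0.920700+0.914700+0.868600))/(1+1768/54533) = 1029/1250 ≈ 0.823200

1 1 4907/5000
2 2 9447/10000
3 3 9207/10000
4 4 9147/10000
5 5 4343/5000
6 6 1029/1250
DF(5y) = 4343/5000 ≈ 0.868600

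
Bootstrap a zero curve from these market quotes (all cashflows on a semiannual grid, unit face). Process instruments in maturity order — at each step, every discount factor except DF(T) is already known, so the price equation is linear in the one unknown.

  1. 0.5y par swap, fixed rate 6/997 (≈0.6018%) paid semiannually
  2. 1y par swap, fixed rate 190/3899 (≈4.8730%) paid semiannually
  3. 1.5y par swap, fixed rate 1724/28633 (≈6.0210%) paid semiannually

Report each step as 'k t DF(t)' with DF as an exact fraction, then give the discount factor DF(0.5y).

step 1 [0.5y] swap r/2=3/997: DF=(1 − 3/997·(0))/(1+3/997) = 997/1000 ≈ 0.997000
step 2 [1y] swap r/2=95/3899: DF=(1 − 95/3899·(0.997000))/(1+95/3899) = 381/400 ≈ 0.952500
step 3 [1.5y] swap r/2=862/28633: DF=(1 − 862/28633·(0.997000+0.952500))/(1+862/28633) = 4569/5000 ≈ 0.913800

1 1/2 997/1000
2 1 381/400
3 3/2 4569/5000
DF(0.5y) = 997/1000 ≈ 0.997000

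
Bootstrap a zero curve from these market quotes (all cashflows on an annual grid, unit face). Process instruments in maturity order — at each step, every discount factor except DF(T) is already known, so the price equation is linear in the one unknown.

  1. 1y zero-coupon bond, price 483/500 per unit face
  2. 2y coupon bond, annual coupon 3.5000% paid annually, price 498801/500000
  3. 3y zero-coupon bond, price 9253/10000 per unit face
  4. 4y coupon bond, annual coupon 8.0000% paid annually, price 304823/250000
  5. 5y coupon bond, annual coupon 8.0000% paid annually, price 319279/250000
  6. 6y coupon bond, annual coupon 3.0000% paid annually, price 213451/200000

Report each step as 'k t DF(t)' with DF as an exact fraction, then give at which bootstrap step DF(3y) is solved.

step 1 [1y] zero: DF = P = 483/500 ≈ 0.966000
step 2 [2y] bond c/1=7/200: DF=(498801/500000 − 7/200·(0.966000))/(1+7/200) = 582/625 ≈ 0.931200
step 3 [3y] zero: DF = P = 9253/10000 ≈ 0.925300
step 4 [4y] bond c/1=2/25: DF=(304823/250000 − 2/25·(0.966000+0.931200+0.925300))/(1+2/25) = 9199/10000 ≈ 0.919900
step 5 [5y] bond c/1=2/25: DF=(319279/250000 − 2/25·(0.966000+0.931200+0.925300+0.919900))/(1+2/25) = 9053/10000 ≈ 0.905300
step 6 [6y] bond c/1=3/100: DF=(213451/200000 − 3/100·(0.966000+0.931200+0.925300+0.919900+0.905300))/(1+3/100) = 563/625 ≈ 0.900800

1 1 483/500
2 2 582/625
3 3 9253/10000
4 4 9199/10000
5 5 9053/10000
6 6 563/625
DF(3y) is solved at step 3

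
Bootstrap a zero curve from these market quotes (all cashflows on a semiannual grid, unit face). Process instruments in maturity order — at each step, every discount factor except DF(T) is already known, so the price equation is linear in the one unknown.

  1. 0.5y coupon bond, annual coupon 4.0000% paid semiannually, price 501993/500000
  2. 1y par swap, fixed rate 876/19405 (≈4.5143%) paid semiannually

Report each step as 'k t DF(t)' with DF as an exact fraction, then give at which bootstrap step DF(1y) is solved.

step 1 [0.5y] bond c/2=1/50: DF=(501993/500000 − 1/50·(0))/(1+1/50) = 9843/10000 ≈ 0.984300
step 2 [1y] swap r/2=438/19405: DF=(1 − 438/19405·(0.984300))/(1+438/19405) = 4781/5000 ≈ 0.956200

1 1/2 9843/10000
2 1 4781/5000
DF(1y) is solved at step 2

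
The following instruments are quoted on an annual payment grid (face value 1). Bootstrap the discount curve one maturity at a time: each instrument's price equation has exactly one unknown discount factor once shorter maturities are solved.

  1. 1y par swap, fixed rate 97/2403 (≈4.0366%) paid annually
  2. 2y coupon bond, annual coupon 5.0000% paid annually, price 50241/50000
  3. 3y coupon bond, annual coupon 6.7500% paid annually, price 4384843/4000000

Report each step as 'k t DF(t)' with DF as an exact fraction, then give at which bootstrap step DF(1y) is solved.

step 1 [1y] swap r/1=97/2403: DF=(1 − 97/2403·(0))/(1+97/2403) = 2403/2500 ≈ 0.961200
step 2 [2y] bond c/1=1/20: DF=(50241/50000 − 1/20·(0.961200))/(1+1/20) = 1139/1250 ≈ 0.911200
step 3 [3y] bond c/1=27/400: DF=(4384843/4000000 − 27/400·(0.961200+0.911200))/(1+27/400) = 1817/2000 ≈ 0.908500

1 1 2403/2500
2 2 1139/1250
3 3 1817/2000
DF(1y) is solved at step 1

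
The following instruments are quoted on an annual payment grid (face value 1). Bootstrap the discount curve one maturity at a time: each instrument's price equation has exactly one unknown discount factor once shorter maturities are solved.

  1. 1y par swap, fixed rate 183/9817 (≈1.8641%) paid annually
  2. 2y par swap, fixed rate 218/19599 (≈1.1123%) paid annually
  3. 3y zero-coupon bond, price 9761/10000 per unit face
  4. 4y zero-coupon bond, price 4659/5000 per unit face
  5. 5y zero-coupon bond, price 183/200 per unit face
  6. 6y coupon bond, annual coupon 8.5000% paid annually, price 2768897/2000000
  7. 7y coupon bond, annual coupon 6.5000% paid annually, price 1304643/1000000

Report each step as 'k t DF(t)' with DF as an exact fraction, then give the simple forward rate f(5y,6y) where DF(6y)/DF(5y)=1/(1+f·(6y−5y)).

step 1 [1y] swap r/1=183/9817: DF=(1 − 183/9817·(0))/(1+183/9817) = 9817/10000 ≈ 0.981700
step 2 [2y] swap r/1=218/19599: DF=(1 − 218/19599·(0.981700))/(1+218/19599) = 4891/5000 ≈ 0.978200
step 3 [3y] zero: DF = P = 9761/10000 ≈ 0.976100
step 4 [4y] zero: DF = P = 4659/5000 ≈ 0.931800
step 5 [5y] zero: DF = P = 183/200 ≈ 0.915000
step 6 [6y] bond c/1=17/200: DF=(2768897/2000000 − 17/200·(0.981700+0.978200+0.976100+0.931800+0.915000))/(1+17/200) = 9013/10000 ≈ 0.901300
step 7 [7y] bond c/1=13/200: DF=(1304643/1000000 − 13/200·(0.981700+0.978200+0.976100+0.931800+0.915000+0.901300))/(1+13/200) = 8781/10000 ≈ 0.878100

1 1 9817/10000
2 2 4891/5000
3 3 9761/10000
4 4 4659/5000
5 5 183/200
6 6 9013/10000
7 7 8781/10000
f(5y,6y) = ((183/200)/(9013/10000) − 1)/(1) = 137/9013 ≈ 1.5200%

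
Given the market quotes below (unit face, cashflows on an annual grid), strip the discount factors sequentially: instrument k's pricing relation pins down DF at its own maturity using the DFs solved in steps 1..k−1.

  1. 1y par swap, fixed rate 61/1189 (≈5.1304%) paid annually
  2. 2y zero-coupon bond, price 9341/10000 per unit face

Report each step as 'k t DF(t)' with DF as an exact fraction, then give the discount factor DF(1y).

step 1 [1y] swap r/1=61/1189: DF=(1 − 61/1189·(0))/(1+61/1189) = 1189/1250 ≈ 0.951200
step 2 [2y] zero: DF = P = 9341/10000 ≈ 0.934100

1 1 1189/1250
2 2 9341/10000
DF(1y) = 1189/1250 ≈ 0.951200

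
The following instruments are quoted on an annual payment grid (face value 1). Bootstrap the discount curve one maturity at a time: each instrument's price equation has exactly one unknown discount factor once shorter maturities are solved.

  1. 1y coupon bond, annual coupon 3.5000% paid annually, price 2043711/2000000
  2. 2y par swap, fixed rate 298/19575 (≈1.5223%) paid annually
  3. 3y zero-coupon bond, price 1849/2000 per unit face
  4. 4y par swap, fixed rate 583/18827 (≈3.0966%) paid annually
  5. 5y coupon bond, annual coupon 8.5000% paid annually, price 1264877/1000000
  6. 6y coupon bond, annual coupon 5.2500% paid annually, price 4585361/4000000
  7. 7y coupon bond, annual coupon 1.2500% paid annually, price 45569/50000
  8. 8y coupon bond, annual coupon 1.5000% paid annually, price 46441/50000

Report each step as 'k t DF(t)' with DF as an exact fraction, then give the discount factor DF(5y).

step 1 [1y] bond c/1=7/200: DF=(2043711/2000000 − 7/200·(0))/(1+7/200) = 9873/10000 ≈ 0.987300
step 2 [2y] swap r/1=298/19575: DF=(1 − 298/19575·(0.987300))/(1+298/19575) = 4851/5000 ≈ 0.970200
step 3 [3y] zero: DF = P = 1849/2000 ≈ 0.924500
step 4 [4y] swap r/1=583/18827: DF=(1 − 583/18827·(0.987300+0.970200+0.924500))/(1+583/18827) = 4417/5000 ≈ 0.883400
step 5 [5y] bond c/1=17/200: DF=(1264877/1000000 − 17/200·(0.987300+0.970200+0.924500+0.883400))/(1+17/200) = 2177/2500 ≈ 0.870800
step 6 [6y] bond c/1=21/400: DF=(4585361/4000000 − 21/400·(0.987300+0.970200+0.924500+0.883400+0.870800))/(1+21/400) = 8579/10000 ≈ 0.857900
step 7 [7y] bond c/1=1/80: DF=(45569/50000 − 1/80·(0.987300+0.970200+0.924500+0.883400+0.870800+0.857900))/(1+1/80) = 8323/10000 ≈ 0.832300
step 8 [8y] bond c/1=3/200: DF=(46441/50000 − 3/200·(0.987300+0.970200+0.924500+0.883400+0.870800+0.857900+0.832300))/(1+3/200) = 1027/1250 ≈ 0.821600

1 1 9873/10000
2 2 4851/5000
3 3 1849/2000
4 4 4417/5000
5 5 2177/2500
6 6 8579/10000
7 7 8323/10000
8 8 1027/1250
DF(5y) = 2177/2500 ≈ 0.870800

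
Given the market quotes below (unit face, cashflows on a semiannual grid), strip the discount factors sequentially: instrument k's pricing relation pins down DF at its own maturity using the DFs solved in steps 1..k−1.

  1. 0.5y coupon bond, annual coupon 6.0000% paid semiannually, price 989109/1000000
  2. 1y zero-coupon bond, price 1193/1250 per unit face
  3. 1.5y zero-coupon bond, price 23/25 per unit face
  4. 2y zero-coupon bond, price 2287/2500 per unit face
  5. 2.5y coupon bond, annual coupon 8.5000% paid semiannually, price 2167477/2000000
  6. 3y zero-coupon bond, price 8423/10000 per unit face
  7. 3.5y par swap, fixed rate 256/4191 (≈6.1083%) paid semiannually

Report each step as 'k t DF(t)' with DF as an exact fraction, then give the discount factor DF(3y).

step 1 [0.5y] bond c/2=3/100: DF=(989109/1000000 − 3/100·(0))/(1+3/100) = 9603/10000 ≈ 0.960300
step 2 [1y] zero: DF = P = 1193/1250 ≈ 0.954400
step 3 [1.5y] zero: DF = P = 23/25 ≈ 0.920000
step 4 [2y] zero: DF = P = 2287/2500 ≈ 0.914800
step 5 [2.5y] bond c/2=17/400: DF=(2167477/2000000 − 17/400·(0.960300+0.954400+0.920000+0.914800))/(1+17/400) = 8867/10000 ≈ 0.886700
step 6 [3y] zero: DF = P = 8423/10000 ≈ 0.842300
step 7 [3.5y] swap r/2=128/4191: DF=(1 − 128/4191·(0.960300+0.954400+0.920000+0.914800+0.886700+0.842300))/(1+128/4191) = 101/125 ≈ 0.808000

1 1/2 9603/10000
2 1 1193/1250
3 3/2 23/25
4 2 2287/2500
5 5/2 8867/10000
6 3 8423/10000
7 7/2 101/125
DF(3y) = 8423/10000 ≈ 0.842300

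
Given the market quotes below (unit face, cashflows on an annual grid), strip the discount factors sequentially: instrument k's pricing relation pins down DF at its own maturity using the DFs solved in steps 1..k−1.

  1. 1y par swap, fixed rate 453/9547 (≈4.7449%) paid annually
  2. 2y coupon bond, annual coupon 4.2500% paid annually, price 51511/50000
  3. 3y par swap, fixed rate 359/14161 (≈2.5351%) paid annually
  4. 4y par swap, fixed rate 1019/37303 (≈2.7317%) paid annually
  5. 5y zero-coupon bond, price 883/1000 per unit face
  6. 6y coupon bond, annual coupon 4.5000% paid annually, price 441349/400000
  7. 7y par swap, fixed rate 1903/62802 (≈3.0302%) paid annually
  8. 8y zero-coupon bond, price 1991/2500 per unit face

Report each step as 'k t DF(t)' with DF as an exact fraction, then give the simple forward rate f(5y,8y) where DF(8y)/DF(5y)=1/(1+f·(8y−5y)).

1 1 9547/10000
2 2 9493/10000
3 3 4641/5000
4 4 8981/10000
5 5 883/1000
6 6 2143/2500
7 7 8097/10000
8 8 1991/2500
f(5y,8y) = ((883/1000)/(1991/2500) − 1)/(3) = 433/11946 ≈ 3.6246%

step 1 [1y] swap r/1=453/9547: DF=(1 − 453/9547·(0))/(1+453/9547) = 9547/10000 ≈ 0.954700
step 2 [2y] bond c/1=17/400: DF=(51511/50000 − 17/400·(0.954700))/(1+17/400) = 9493/10000 ≈ 0.949300
step 3 [3y] swap r/1=359/14161: DF=(1 − 359/14161·(0.954700+0.949300))/(1+359/14161) = 4641/5000 ≈ 0.928200
step 4 [4y] swap r/1=1019/37303: DF=(1 − 1019/37303·(0.954700+0.949300+0.928200))/(1+1019/37303) = 8981/10000 ≈ 0.898100
step 5 [5y] zero: DF = P = 883/1000 ≈ 0.883000
step 6 [6y] bond c/1=9/200: DF=(441349/400000 − 9/200·(0.954700+0.949300+0.928200+0.898100+0.883000))/(1+9/200) = 2143/2500 ≈ 0.857200
step 7 [7y] swap r/1=1903/62802: DF=(1 − 1903/62802·(0.954700+0.949300+0.928200+0.898100+0.883000+0.857200))/(1+1903/62802) = 8097/10000 ≈ 0.809700
step 8 [8y] zero: DF = P = 1991/2500 ≈ 0.796400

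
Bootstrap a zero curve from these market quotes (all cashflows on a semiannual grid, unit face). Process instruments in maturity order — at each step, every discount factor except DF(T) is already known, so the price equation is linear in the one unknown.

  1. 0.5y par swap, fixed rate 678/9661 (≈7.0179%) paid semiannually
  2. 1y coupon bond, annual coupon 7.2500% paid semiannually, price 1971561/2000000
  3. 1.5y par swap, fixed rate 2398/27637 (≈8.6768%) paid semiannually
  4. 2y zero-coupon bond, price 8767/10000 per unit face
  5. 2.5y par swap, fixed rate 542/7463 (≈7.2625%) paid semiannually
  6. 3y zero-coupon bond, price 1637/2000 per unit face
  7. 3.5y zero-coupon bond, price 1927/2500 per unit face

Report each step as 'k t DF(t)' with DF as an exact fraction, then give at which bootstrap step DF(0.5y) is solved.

1 1/2 9661/10000
2 1 367/400
3 3/2 8801/10000
4 2 8767/10000
5 5/2 4187/5000
6 3 1637/2000
7 7/2 1927/2500
DF(0.5y) is solved at step 1

step 1 [0.5y] swap r/2=339/9661: DF=(1 − 339/9661·(0))/(1+339/9661) = 9661/10000 ≈ 0.966100
step 2 [1y] bond c/2=29/800: DF=(1971561/2000000 − 29/800·(0.966100))/(1+29/800) = 367/400 ≈ 0.917500
step 3 [1.5y] swap r/2=1199/27637: DF=(1 − 1199/27637·(0.966100+0.917500))/(1+1199/27637) = 8801/10000 ≈ 0.880100
step 4 [2y] zero: DF = P = 8767/10000 ≈ 0.876700
step 5 [2.5y] swap r/2=271/7463: DF=(1 − 271/7463·(0.966100+0.917500+0.880100+0.876700))/(1+271/7463) = 4187/5000 ≈ 0.837400
step 6 [3y] zero: DF = P = 1637/2000 ≈ 0.818500
step 7 [3.5y] zero: DF = P = 1927/2500 ≈ 0.770800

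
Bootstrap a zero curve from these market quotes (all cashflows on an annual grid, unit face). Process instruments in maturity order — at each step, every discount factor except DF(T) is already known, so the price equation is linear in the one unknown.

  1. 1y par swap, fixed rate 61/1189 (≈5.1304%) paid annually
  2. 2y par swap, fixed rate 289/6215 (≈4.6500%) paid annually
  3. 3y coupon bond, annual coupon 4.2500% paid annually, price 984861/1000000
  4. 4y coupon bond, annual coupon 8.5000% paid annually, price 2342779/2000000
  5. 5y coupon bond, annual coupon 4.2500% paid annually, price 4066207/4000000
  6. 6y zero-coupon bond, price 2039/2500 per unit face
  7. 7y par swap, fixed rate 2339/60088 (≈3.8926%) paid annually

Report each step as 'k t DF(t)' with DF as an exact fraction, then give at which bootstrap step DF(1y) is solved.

1 1 1189/1250
2 2 9133/10000
3 3 8687/10000
4 4 1731/2000
5 5 2071/2500
6 6 2039/2500
7 7 7661/10000
DF(1y) is solved at step 1

step 1 [1y] swap r/1=61/1189: DF=(1 − 61/1189·(0))/(1+61/1189) = 1189/1250 ≈ 0.951200
step 2 [2y] swap r/1=289/6215: DF=(1 − 289/6215·(0.951200))/(1+289/6215) = 9133/10000 ≈ 0.913300
step 3 [3y] bond c/1=17/400: DF=(984861/1000000 − 17/400·(0.951200+0.913300))/(1+17/400) = 8687/10000 ≈ 0.868700
step 4 [4y] bond c/1=17/200: DF=(2342779/2000000 − 17/200·(0.951200+0.913300+0.868700))/(1+17/200) = 1731/2000 ≈ 0.865500
step 5 [5y] bond c/1=17/400: DF=(4066207/4000000 − 17/400·(0.951200+0.913300+0.868700+0.865500))/(1+17/400) = 2071/2500 ≈ 0.828400
step 6 [6y] zero: DF = P = 2039/2500 ≈ 0.815600
step 7 [7y] swap r/1=2339/60088: DF=(1 − 2339/60088·(0.951200+0.913300+0.868700+0.865500+0.828400+0.815600))/(1+2339/60088) = 7661/10000 ≈ 0.766100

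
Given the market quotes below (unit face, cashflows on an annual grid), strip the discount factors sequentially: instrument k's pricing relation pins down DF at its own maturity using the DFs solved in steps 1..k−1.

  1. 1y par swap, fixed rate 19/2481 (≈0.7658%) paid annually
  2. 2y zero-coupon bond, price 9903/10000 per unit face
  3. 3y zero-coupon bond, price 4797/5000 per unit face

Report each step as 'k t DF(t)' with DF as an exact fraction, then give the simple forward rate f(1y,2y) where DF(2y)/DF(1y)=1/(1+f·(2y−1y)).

step 1 [1y] swap r/1=19/2481: DF=(1 − 19/2481·(0))/(1+19/2481) = 2481/2500 ≈ 0.992400
step 2 [2y] zero: DF = P = 9903/10000 ≈ 0.990300
step 3 [3y] zero: DF = P = 4797/5000 ≈ 0.959400

1 1 2481/2500
2 2 9903/10000
3 3 4797/5000
f(1y,2y) = ((2481/2500)/(9903/10000) − 1)/(1) = 7/3301 ≈ 0.2121%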